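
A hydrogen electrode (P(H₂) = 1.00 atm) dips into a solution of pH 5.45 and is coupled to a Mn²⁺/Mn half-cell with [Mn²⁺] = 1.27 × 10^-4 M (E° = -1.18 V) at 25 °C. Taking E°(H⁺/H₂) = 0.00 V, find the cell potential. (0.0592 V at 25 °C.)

0.97 V

The hydrogen couple is the cathode, so E°_cell = 1.18 V; n = 2.
[H⁺] = 10^(−5.45) = 3.5 × 10^-6 M, and Q = [Mn²⁺]·P(H₂) / [H⁺]^2 = 1.01 × 10^7.
E = E° − (0.0592/2) log Q = 1.18 − (0.0592/2)(7.004) = 0.973 V.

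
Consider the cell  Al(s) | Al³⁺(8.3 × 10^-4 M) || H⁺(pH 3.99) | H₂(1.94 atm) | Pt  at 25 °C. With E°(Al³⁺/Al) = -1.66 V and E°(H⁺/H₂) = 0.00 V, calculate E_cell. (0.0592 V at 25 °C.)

The hydrogen couple is the cathode, so E°_cell = 1.66 V; n = 6.
[H⁺] = 10^(−3.99) = 1 × 10^-4 M, and Q = [Al³⁺]^2·P(H₂)^3 / [H⁺]^6 = 4.38 × 10^18.
E = E° − (0.0592/6) log Q = 1.66 − (0.0592/6)(18.642) = 1.476 V.

1.48 V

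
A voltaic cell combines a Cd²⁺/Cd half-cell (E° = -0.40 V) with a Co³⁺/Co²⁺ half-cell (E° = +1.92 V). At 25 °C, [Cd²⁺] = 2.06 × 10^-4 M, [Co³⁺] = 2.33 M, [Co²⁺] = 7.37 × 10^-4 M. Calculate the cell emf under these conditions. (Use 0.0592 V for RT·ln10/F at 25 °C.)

The Co³⁺/Co²⁺ couple has the higher reduction potential and acts as the cathode, so E°_cell = +1.92 − (-0.40) = 2.32 V.
Balancing electrons gives n = 2; the reaction quotient is Q = [Cd²⁺]·[Co²⁺]^2/[Co³⁺]^2 = 2.06 × 10^-11.
At 25 °C, E = E° − (0.0592/n) log Q = 2.32 − (0.0592/2)(-10.686) = 2.320 + 0.316 = 2.636 V.

2.64 V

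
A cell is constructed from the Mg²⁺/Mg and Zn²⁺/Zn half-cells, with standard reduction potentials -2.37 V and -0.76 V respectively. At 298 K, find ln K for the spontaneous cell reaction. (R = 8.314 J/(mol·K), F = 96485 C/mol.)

E°_cell = -0.76 − (-2.37) = 1.61 V, with n = 2 electrons transferred.
At equilibrium E = 0, so the Nernst equation gives ln K = nFE°/RT = (2)(96485)(1.61)/((8.314)(298)) = 125.40.

ln K = 125.4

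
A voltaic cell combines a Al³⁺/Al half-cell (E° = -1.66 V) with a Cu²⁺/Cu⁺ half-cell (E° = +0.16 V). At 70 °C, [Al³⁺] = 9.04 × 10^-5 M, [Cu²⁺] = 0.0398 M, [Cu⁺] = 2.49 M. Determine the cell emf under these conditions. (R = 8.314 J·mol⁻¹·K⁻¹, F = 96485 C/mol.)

The Cu²⁺/Cu⁺ couple has the higher reduction potential and acts as the cathode, so E°_cell = +0.16 − (-1.66) = 1.82 V.
Balancing electrons gives n = 3; the reaction quotient is Q = [Al³⁺]·[Cu⁺]^3/[Cu²⁺]^3 = 22.1.
E = E° − (RT/nF) ln Q = 1.82 − (8.314×343)/(3×96485) × (3.097) = 1.820 − 0.031 = 1.789 V.

1.79 V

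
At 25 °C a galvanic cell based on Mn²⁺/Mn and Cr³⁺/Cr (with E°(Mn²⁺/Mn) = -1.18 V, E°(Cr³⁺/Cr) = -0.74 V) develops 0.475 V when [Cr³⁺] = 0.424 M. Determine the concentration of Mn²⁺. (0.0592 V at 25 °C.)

From the Nernst equation, log Q = n(E° − E)/0.0592 = 6(0.44 − 0.475)/0.0592 = -3.547, so Q = 2.84 × 10^-4.
With Q = [Mn²⁺]^3/[Cr³⁺]^2 and the known concentrations, [Mn²⁺]^3 in the numerator gives [Mn²⁺] = 0.037 M.

0.037 M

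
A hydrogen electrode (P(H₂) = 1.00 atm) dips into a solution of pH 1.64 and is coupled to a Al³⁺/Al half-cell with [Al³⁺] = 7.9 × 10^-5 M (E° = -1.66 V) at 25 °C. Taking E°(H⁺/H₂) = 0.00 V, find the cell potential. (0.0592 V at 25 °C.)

The hydrogen couple is the cathode, so E°_cell = 1.66 V; n = 6.
[H⁺] = 10^(−1.64) = 0.023 M, and Q = [Al³⁺]^2·P(H₂)^3 / [H⁺]^6 = 43.2.
E = E° − (0.0592/6) log Q = 1.66 − (0.0592/6)(1.635) = 1.644 V.

1.64 V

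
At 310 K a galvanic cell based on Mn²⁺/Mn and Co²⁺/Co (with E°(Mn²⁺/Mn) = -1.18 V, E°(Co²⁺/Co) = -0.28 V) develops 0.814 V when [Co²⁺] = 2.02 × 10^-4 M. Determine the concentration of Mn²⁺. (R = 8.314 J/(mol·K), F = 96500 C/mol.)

From the Nernst equation, ln Q = nF(E° − E)/RT = 2×96500×(0.90 − 0.814)/(8.314×310) = 6.440, so Q = 626.
With Q = [Mn²⁺]/[Co²⁺] and the known concentrations, [Mn²⁺] in the numerator gives [Mn²⁺] = 0.13 M.

0.13 M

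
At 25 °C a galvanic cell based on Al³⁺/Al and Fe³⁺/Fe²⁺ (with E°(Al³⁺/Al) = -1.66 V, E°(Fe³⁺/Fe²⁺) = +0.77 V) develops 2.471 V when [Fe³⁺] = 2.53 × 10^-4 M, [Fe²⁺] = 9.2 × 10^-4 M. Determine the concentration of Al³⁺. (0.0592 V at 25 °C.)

1.7 × 10^-4 M

From the Nernst equation, log Q = n(E° − E)/0.0592 = 3(2.43 − 2.471)/0.0592 = -2.078, so Q = 0.00836.
With Q = [Al³⁺]·[Fe²⁺]^3/[Fe³⁺]^3 and the known concentrations, [Al³⁺] in the numerator gives [Al³⁺] = 1.7 × 10^-4 M.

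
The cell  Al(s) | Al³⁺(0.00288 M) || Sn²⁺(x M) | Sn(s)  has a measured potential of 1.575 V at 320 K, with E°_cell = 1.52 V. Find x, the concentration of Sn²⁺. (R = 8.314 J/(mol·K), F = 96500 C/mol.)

From the Nernst equation, ln Q = nF(E° − E)/RT = 6×96500×(1.52 − 1.575)/(8.314×320) = -11.970, so Q = 6.33 × 10^-6.
With Q = [Al³⁺]^2/[Sn²⁺]^3 and the known concentrations, [Sn²⁺]^3 in the denominator gives [Sn²⁺] = 1.1 M.

1.1 M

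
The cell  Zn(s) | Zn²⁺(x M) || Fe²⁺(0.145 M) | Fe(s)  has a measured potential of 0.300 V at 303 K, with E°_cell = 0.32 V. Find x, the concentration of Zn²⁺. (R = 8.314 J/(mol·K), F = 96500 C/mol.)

From the Nernst equation, ln Q = nF(E° − E)/RT = 2×96500×(0.32 − 0.300)/(8.314×303) = 1.532, so Q = 4.63.
With Q = [Zn²⁺]/[Fe²⁺] and the known concentrations, [Zn²⁺] in the numerator gives [Zn²⁺] = 0.67 M.

0.67 M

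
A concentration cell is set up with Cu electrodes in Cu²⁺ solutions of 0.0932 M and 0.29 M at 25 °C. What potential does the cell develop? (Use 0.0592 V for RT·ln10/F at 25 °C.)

0.015 V

Both half-cells are Cu²⁺/Cu, so E°_cell = 0. The concentrated side is the cathode; the cell reaction moves Cu²⁺ from high to low concentration with n = 2.
Q = [Cu²⁺]_dilute/[Cu²⁺]_conc = 0.0932/0.29 = 0.321.
E = 0 − (0.0592/2) log Q = −(0.0592/2)(-0.493) = 0.0146 V.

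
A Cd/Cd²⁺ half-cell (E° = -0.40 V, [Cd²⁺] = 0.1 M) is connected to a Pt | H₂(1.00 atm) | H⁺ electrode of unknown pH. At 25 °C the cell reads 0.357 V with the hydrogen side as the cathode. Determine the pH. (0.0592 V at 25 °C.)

E°_cell = 0.40 V and n = 2.
log Q = n(E° − E)/0.0592 = 2×(0.40 − 0.357)/0.0592 = 1.453.
With Q = [Cd²⁺]·P(H₂) / [H⁺]^2, solving for [H⁺] gives log[H⁺] = -1.226, so pH = 1.23.

pH = 1.23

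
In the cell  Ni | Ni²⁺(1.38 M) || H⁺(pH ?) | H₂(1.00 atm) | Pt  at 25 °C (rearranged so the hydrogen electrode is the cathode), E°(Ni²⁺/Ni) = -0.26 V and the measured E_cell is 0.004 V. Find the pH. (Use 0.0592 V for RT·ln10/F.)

E°_cell = 0.26 V and n = 2.
log Q = n(E° − E)/0.0592 = 2×(0.26 − 0.004)/0.0592 = 8.649.
With Q = [Ni²⁺]·P(H₂) / [H⁺]^2, solving for [H⁺] gives log[H⁺] = -4.254, so pH = 4.25.

pH = 4.25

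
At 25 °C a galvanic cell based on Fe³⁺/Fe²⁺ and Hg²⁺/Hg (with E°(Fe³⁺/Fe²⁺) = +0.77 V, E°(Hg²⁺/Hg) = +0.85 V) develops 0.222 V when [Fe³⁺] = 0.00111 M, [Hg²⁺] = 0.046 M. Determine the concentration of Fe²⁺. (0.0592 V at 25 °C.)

1.3 M

From the Nernst equation, log Q = n(E° − E)/0.0592 = 2(0.08 − 0.222)/0.0592 = -4.797, so Q = 1.59 × 10^-5.
With Q = [Fe³⁺]^2/([Fe²⁺]^2·[Hg²⁺]) and the known concentrations, [Fe²⁺]^2 in the denominator gives [Fe²⁺] = 1.3 M.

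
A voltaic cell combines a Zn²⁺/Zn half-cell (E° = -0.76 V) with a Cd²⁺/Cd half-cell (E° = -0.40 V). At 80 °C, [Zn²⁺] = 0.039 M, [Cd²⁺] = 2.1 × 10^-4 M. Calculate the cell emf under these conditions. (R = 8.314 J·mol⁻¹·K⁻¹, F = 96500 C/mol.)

The Cd²⁺/Cd couple has the higher reduction potential and acts as the cathode, so E°_cell = -0.40 − (-0.76) = 0.36 V.
Balancing electrons gives n = 2; the reaction quotient is Q = [Zn²⁺]/[Cd²⁺] = 186.
E = E° − (RT/nF) ln Q = 0.36 − (8.314×353)/(2×96500) × (5.224) = 0.360 − 0.079 = 0.281 V.

0.281 V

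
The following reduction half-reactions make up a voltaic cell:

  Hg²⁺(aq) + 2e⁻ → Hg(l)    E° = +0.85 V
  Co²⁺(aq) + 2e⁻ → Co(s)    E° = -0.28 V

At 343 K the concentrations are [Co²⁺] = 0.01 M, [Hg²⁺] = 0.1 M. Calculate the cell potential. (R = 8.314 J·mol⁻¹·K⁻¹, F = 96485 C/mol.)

1.16 V

The Hg²⁺/Hg couple has the higher reduction potential and acts as the cathode, so E°_cell = +0.85 − (-0.28) = 1.13 V.
Balancing electrons gives n = 2; the reaction quotient is Q = [Co²⁺]/[Hg²⁺] = 0.100.
E = E° − (RT/nF) ln Q = 1.13 − (8.314×343)/(2×96485) × (-2.303) = 1.130 + 0.034 = 1.164 V.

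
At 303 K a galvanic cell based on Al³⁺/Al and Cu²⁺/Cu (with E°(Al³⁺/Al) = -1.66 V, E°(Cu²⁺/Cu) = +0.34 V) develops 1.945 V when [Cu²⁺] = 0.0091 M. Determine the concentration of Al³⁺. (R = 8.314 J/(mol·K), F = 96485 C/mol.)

From the Nernst equation, ln Q = nF(E° − E)/RT = 6×96485×(2.00 − 1.945)/(8.314×303) = 12.639, so Q = 3.08 × 10^5.
With Q = [Al³⁺]^2/[Cu²⁺]^3 and the known concentrations, [Al³⁺]^2 in the numerator gives [Al³⁺] = 0.48 M.

0.48 M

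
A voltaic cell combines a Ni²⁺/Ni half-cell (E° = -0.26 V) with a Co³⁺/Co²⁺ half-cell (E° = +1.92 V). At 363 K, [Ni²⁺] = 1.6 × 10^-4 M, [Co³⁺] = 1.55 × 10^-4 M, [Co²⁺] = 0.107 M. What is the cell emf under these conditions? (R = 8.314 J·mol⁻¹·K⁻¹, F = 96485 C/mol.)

2.11 V

The Co³⁺/Co²⁺ couple has the higher reduction potential and acts as the cathode, so E°_cell = +1.92 − (-0.26) = 2.18 V.
Balancing electrons gives n = 2; the reaction quotient is Q = [Ni²⁺]·[Co²⁺]^2/[Co³⁺]^2 = 76.2.
E = E° − (RT/nF) ln Q = 2.18 − (8.314×363)/(2×96485) × (4.334) = 2.180 − 0.068 = 2.112 V.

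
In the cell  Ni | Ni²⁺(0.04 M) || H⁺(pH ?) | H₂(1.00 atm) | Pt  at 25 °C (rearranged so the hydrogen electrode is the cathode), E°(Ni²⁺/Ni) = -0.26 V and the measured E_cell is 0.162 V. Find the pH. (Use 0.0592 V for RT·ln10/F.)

pH = 2.35

E°_cell = 0.26 V and n = 2.
log Q = n(E° − E)/0.0592 = 2×(0.26 − 0.162)/0.0592 = 3.311.
With Q = [Ni²⁺]·P(H₂) / [H⁺]^2, solving for [H⁺] gives log[H⁺] = -2.354, so pH = 2.35.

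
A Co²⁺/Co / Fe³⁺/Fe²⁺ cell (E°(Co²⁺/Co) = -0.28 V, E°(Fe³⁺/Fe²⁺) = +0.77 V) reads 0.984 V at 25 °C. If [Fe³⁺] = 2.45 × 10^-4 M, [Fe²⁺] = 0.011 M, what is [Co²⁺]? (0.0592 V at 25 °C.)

From the Nernst equation, log Q = n(E° − E)/0.0592 = 2(1.05 − 0.984)/0.0592 = 2.230, so Q = 170.
With Q = [Co²⁺]·[Fe²⁺]^2/[Fe³⁺]^2 and the known concentrations, [Co²⁺] in the numerator gives [Co²⁺] = 0.084 M.

0.084 M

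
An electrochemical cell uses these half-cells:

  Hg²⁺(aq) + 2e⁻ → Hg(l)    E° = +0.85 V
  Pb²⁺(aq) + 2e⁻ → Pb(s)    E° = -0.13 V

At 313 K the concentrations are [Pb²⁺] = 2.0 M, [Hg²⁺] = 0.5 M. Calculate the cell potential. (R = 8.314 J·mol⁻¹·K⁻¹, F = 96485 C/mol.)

0.961 V

The Hg²⁺/Hg couple has the higher reduction potential and acts as the cathode, so E°_cell = +0.85 − (-0.13) = 0.98 V.
Balancing electrons gives n = 2; the reaction quotient is Q = [Pb²⁺]/[Hg²⁺] = 4.00.
E = E° − (RT/nF) ln Q = 0.98 − (8.314×313)/(2×96485) × (1.386) = 0.980 − 0.019 = 0.961 V.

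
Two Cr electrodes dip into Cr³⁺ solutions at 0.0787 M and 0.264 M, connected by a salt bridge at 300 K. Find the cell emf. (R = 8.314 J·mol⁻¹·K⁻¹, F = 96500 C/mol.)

0.010 V

Both half-cells are Cr³⁺/Cr, so E°_cell = 0. The concentrated side is the cathode; the cell reaction moves Cr³⁺ from high to low concentration with n = 3.
Q = [Cr³⁺]_dilute/[Cr³⁺]_conc = 0.0787/0.264 = 0.298.
E = 0 − (RT/nF) ln Q = −((8.314×300)/(3×96500))(-1.210) = 0.0104 V.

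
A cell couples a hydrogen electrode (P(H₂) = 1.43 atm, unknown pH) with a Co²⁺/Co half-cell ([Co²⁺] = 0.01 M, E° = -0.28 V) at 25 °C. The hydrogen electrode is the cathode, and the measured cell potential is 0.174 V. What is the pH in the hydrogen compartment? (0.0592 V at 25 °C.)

E°_cell = 0.28 V and n = 2.
log Q = n(E° − E)/0.0592 = 2×(0.28 − 0.174)/0.0592 = 3.581.
With Q = [Co²⁺]·P(H₂) / [H⁺]^2, solving for [H⁺] gives log[H⁺] = -2.713, so pH = 2.71.

pH = 2.71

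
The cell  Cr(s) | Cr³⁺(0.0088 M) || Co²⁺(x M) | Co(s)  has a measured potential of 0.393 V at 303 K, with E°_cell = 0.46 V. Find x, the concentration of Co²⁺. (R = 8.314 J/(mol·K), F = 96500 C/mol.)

2.5 × 10^-4 M

From the Nernst equation, ln Q = nF(E° − E)/RT = 6×96500×(0.46 − 0.393)/(8.314×303) = 15.399, so Q = 4.87 × 10^6.
With Q = [Cr³⁺]^2/[Co²⁺]^3 and the known concentrations, [Co²⁺]^3 in the denominator gives [Co²⁺] = 2.5 × 10^-4 M.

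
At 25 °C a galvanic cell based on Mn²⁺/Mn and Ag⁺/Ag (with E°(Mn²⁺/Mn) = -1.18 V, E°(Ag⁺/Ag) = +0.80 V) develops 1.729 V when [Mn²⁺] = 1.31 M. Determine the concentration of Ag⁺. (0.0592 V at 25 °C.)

6.6 × 10^-5 M

From the Nernst equation, log Q = n(E° − E)/0.0592 = 2(1.98 − 1.729)/0.0592 = 8.480, so Q = 3.02 × 10^8.
With Q = [Mn²⁺]/[Ag⁺]^2 and the known concentrations, [Ag⁺]^2 in the denominator gives [Ag⁺] = 6.6 × 10^-5 M.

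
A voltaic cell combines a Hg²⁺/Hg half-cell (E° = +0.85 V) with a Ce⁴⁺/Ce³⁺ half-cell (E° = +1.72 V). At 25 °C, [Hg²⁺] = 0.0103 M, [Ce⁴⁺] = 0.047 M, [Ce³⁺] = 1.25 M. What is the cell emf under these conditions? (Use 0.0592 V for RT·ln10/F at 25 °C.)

0.844 V

The Ce⁴⁺/Ce³⁺ couple has the higher reduction potential and acts as the cathode, so E°_cell = +1.72 − (+0.85) = 0.87 V.
Balancing electrons gives n = 2; the reaction quotient is Q = [Hg²⁺]·[Ce³⁺]^2/[Ce⁴⁺]^2 = 7.29.
At 25 °C, E = E° − (0.0592/n) log Q = 0.87 − (0.0592/2)(0.862) = 0.870 − 0.026 = 0.844 V.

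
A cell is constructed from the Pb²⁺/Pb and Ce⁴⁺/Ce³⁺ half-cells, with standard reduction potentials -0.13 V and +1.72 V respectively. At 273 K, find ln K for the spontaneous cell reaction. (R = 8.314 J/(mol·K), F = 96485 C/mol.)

E°_cell = +1.72 − (-0.13) = 1.85 V, with n = 2 electrons transferred.
At equilibrium E = 0, so the Nernst equation gives ln K = nFE°/RT = (2)(96485)(1.85)/((8.314)(273)) = 157.29.

ln K = 157.3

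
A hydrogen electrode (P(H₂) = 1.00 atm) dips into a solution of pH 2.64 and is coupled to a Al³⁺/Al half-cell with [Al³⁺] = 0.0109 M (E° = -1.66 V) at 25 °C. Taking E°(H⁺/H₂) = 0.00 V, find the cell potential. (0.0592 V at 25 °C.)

1.54 V

The hydrogen couple is the cathode, so E°_cell = 1.66 V; n = 6.
[H⁺] = 10^(−2.64) = 0.0023 M, and Q = [Al³⁺]^2·P(H₂)^3 / [H⁺]^6 = 8.22 × 10^11.
E = E° − (0.0592/6) log Q = 1.66 − (0.0592/6)(11.915) = 1.542 V.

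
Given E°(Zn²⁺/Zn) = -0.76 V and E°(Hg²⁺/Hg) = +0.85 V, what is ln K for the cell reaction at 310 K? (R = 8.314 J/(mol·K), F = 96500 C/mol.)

E°_cell = +0.85 − (-0.76) = 1.61 V, with n = 2 electrons transferred.
At equilibrium E = 0, so the Nernst equation gives ln K = nFE°/RT = (2)(96500)(1.61)/((8.314)(310)) = 120.56.

ln K = 120.6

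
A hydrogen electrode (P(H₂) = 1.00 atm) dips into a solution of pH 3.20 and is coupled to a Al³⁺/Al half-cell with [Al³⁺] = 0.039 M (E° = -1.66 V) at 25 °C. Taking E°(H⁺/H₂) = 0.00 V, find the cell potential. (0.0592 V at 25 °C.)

The hydrogen couple is the cathode, so E°_cell = 1.66 V; n = 6.
[H⁺] = 10^(−3.20) = 6.3 × 10^-4 M, and Q = [Al³⁺]^2·P(H₂)^3 / [H⁺]^6 = 2.41 × 10^16.
E = E° − (0.0592/6) log Q = 1.66 − (0.0592/6)(16.382) = 1.498 V.

1.50 V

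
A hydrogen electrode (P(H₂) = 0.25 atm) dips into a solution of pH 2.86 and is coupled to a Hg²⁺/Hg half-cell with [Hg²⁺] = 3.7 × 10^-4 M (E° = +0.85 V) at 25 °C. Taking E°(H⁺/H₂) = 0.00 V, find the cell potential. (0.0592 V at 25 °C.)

The Hg²⁺/Hg couple is the cathode, so E°_cell = 0.85 V; n = 2.
[H⁺] = 10^(−2.86) = 0.0014 M, and Q = [H⁺]^2 / ([Hg²⁺]·P(H₂)) = 0.0206.
E = E° − (0.0592/2) log Q = 0.85 − (0.0592/2)(-1.686) = 0.900 V.

0.90 V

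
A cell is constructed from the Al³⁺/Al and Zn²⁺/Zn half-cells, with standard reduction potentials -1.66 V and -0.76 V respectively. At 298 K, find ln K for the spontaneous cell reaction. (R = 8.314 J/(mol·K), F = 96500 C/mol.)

E°_cell = -0.76 − (-1.66) = 0.90 V, with n = 6 electrons transferred.
At equilibrium E = 0, so the Nernst equation gives ln K = nFE°/RT = (6)(96500)(0.90)/((8.314)(298)) = 210.33.

ln K = 210.3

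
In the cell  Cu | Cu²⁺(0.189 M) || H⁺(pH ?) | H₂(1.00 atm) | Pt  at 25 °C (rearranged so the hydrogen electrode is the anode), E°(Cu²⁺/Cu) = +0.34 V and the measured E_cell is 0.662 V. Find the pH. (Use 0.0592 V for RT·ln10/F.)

pH = 5.80

E°_cell = 0.34 V and n = 2.
log Q = n(E° − E)/0.0592 = 2×(0.34 − 0.662)/0.0592 = -10.878.
With Q = [H⁺]^2 / ([Cu²⁺]·P(H₂)), solving for [H⁺] gives log[H⁺] = -5.801, so pH = 5.80.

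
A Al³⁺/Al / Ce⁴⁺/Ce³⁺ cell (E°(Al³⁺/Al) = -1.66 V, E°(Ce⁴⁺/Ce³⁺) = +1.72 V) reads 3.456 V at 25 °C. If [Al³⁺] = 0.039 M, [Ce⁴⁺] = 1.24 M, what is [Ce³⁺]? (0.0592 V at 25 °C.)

0.19 M

From the Nernst equation, log Q = n(E° − E)/0.0592 = 3(3.38 − 3.456)/0.0592 = -3.851, so Q = 1.41 × 10^-4.
With Q = [Al³⁺]·[Ce³⁺]^3/[Ce⁴⁺]^3 and the known concentrations, [Ce³⁺]^3 in the numerator gives [Ce³⁺] = 0.19 M.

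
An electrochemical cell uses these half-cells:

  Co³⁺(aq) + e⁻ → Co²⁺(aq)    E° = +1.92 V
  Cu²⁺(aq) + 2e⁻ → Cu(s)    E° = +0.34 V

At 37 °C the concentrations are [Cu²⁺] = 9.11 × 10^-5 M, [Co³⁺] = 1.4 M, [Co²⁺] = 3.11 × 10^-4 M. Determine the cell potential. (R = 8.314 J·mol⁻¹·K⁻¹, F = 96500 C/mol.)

The Co³⁺/Co²⁺ couple has the higher reduction potential and acts as the cathode, so E°_cell = +1.92 − (+0.34) = 1.58 V.
Balancing electrons gives n = 2; the reaction quotient is Q = [Cu²⁺]·[Co²⁺]^2/[Co³⁺]^2 = 4.5 × 10^-12.
E = E° − (RT/nF) ln Q = 1.58 − (8.314×310)/(2×96500) × (-26.128) = 1.580 + 0.349 = 1.929 V.

1.93 V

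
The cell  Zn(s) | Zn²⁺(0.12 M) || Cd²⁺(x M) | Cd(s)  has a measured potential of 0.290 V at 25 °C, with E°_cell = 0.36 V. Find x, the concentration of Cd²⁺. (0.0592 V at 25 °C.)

From the Nernst equation, log Q = n(E° − E)/0.0592 = 2(0.36 − 0.290)/0.0592 = 2.365, so Q = 232.
With Q = [Zn²⁺]/[Cd²⁺] and the known concentrations, [Cd²⁺] in the denominator gives [Cd²⁺] = 5.2 × 10^-4 M.

5.2 × 10^-4 M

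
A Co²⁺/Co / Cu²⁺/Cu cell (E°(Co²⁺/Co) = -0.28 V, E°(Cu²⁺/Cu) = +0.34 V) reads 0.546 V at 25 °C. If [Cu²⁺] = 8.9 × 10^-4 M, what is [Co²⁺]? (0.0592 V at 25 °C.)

From the Nernst equation, log Q = n(E° − E)/0.0592 = 2(0.62 − 0.546)/0.0592 = 2.500, so Q = 316.
With Q = [Co²⁺]/[Cu²⁺] and the known concentrations, [Co²⁺] in the numerator gives [Co²⁺] = 0.28 M.

0.28 M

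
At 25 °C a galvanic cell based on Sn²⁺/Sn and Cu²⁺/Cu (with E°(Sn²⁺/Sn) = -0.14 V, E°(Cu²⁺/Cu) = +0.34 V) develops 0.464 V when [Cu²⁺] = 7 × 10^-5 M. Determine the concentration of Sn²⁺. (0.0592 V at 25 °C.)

2.4 × 10^-4 M

From the Nernst equation, log Q = n(E° − E)/0.0592 = 2(0.48 − 0.464)/0.0592 = 0.541, so Q = 3.47.
With Q = [Sn²⁺]/[Cu²⁺] and the known concentrations, [Sn²⁺] in the numerator gives [Sn²⁺] = 2.4 × 10^-4 M.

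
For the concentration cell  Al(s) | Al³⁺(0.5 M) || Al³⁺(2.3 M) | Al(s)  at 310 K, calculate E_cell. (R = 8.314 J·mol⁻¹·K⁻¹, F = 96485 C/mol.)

0.014 V

Both half-cells are Al³⁺/Al, so E°_cell = 0. The concentrated side is the cathode; the cell reaction moves Al³⁺ from high to low concentration with n = 3.
Q = [Al³⁺]_dilute/[Al³⁺]_conc = 0.5/2.3 = 0.217.
E = 0 − (RT/nF) ln Q = −((8.314×310)/(3×96485))(-1.526) = 0.0136 V.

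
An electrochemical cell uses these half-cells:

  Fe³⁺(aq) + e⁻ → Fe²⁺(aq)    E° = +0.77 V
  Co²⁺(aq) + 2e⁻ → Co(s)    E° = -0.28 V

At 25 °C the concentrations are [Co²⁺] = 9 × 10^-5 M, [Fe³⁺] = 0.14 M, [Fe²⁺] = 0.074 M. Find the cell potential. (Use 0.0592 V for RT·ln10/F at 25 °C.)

The Fe³⁺/Fe²⁺ couple has the higher reduction potential and acts as the cathode, so E°_cell = +0.77 − (-0.28) = 1.05 V.
Balancing electrons gives n = 2; the reaction quotient is Q = [Co²⁺]·[Fe²⁺]^2/[Fe³⁺]^2 = 2.51 × 10^-5.
At 25 °C, E = E° − (0.0592/n) log Q = 1.05 − (0.0592/2)(-4.600) = 1.050 + 0.136 = 1.186 V.

1.19 V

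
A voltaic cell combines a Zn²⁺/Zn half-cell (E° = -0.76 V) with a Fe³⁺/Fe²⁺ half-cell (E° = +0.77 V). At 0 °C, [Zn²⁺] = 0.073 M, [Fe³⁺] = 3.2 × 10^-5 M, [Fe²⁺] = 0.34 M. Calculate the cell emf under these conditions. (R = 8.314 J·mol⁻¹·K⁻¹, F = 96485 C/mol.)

1.34 V

The Fe³⁺/Fe²⁺ couple has the higher reduction potential and acts as the cathode, so E°_cell = +0.77 − (-0.76) = 1.53 V.
Balancing electrons gives n = 2; the reaction quotient is Q = [Zn²⁺]·[Fe²⁺]^2/[Fe³⁺]^2 = 8.24 × 10^6.
E = E° − (RT/nF) ln Q = 1.53 − (8.314×273)/(2×96485) × (15.925) = 1.530 − 0.187 = 1.343 V.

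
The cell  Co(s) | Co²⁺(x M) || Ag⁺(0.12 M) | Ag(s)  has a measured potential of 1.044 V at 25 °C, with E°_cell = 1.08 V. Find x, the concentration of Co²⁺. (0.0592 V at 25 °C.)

0.24 M

From the Nernst equation, log Q = n(E° − E)/0.0592 = 2(1.08 − 1.044)/0.0592 = 1.216, so Q = 16.5.
With Q = [Co²⁺]/[Ag⁺]^2 and the known concentrations, [Co²⁺] in the numerator gives [Co²⁺] = 0.24 M.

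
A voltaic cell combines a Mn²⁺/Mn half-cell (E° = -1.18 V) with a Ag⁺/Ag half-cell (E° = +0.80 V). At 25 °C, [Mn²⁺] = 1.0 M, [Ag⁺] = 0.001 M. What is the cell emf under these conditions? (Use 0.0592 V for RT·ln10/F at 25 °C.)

1.80 V

The Ag⁺/Ag couple has the higher reduction potential and acts as the cathode, so E°_cell = +0.80 − (-1.18) = 1.98 V.
Balancing electrons gives n = 2; the reaction quotient is Q = [Mn²⁺]/[Ag⁺]^2 = 1 × 10^6.
At 25 °C, E = E° − (0.0592/n) log Q = 1.98 − (0.0592/2)(6.000) = 1.980 − 0.178 = 1.802 V.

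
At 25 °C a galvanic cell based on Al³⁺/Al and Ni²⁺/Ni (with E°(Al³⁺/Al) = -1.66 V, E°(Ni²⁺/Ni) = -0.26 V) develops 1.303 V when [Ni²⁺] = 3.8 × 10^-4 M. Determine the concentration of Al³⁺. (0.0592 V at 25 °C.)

From the Nernst equation, log Q = n(E° − E)/0.0592 = 6(1.40 − 1.303)/0.0592 = 9.831, so Q = 6.78 × 10^9.
With Q = [Al³⁺]^2/[Ni²⁺]^3 and the known concentrations, [Al³⁺]^2 in the numerator gives [Al³⁺] = 0.61 M.

0.61 M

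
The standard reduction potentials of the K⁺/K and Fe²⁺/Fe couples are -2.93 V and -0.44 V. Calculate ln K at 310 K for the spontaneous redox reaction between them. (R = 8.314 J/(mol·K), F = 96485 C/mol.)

ln K = 186.4

E°_cell = -0.44 − (-2.93) = 2.49 V, with n = 2 electrons transferred.
At equilibrium E = 0, so the Nernst equation gives ln K = nFE°/RT = (2)(96485)(2.49)/((8.314)(310)) = 186.43.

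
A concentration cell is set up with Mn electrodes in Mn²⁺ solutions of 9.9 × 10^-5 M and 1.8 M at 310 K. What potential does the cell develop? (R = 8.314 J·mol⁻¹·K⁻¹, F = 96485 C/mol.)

0.13 V

Both half-cells are Mn²⁺/Mn, so E°_cell = 0. The concentrated side is the cathode; the cell reaction moves Mn²⁺ from high to low concentration with n = 2.
Q = [Mn²⁺]_dilute/[Mn²⁺]_conc = 9.9 × 10^-5/1.8 = 5.5 × 10^-5.
E = 0 − (RT/nF) ln Q = −((8.314×310)/(2×96485))(-9.808) = 0.1310 V.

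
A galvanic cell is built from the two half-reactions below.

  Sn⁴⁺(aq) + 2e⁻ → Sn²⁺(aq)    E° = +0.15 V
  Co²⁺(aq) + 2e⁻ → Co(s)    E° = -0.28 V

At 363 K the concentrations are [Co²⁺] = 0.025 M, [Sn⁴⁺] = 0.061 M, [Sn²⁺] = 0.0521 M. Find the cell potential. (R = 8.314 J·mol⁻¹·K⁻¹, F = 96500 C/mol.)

The Sn⁴⁺/Sn²⁺ couple has the higher reduction potential and acts as the cathode, so E°_cell = +0.15 − (-0.28) = 0.43 V.
Balancing electrons gives n = 2; the reaction quotient is Q = [Co²⁺]·[Sn²⁺]/[Sn⁴⁺] = 0.0214.
E = E° − (RT/nF) ln Q = 0.43 − (8.314×363)/(2×96500) × (-3.847) = 0.430 + 0.060 = 0.490 V.

0.490 V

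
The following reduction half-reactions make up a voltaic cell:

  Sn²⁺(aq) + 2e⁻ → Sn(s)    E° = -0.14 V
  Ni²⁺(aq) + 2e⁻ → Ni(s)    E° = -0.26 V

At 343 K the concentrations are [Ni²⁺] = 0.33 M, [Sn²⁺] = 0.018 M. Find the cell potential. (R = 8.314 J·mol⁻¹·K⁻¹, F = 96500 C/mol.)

The Sn²⁺/Sn couple has the higher reduction potential and acts as the cathode, so E°_cell = -0.14 − (-0.26) = 0.12 V.
Balancing electrons gives n = 2; the reaction quotient is Q = [Ni²⁺]/[Sn²⁺] = 18.3.
E = E° − (RT/nF) ln Q = 0.12 − (8.314×343)/(2×96500) × (2.909) = 0.120 − 0.043 = 0.077 V.

0.077 V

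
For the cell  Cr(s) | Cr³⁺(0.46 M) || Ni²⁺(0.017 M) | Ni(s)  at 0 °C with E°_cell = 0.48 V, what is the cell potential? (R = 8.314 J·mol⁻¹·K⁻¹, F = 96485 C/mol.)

Balancing electrons gives n = 6; the reaction quotient is Q = [Cr³⁺]^2/[Ni²⁺]^3 = 4.31 × 10^4.
E = E° − (RT/nF) ln Q = 0.48 − (8.314×273)/(6×96485) × (10.671) = 0.480 − 0.042 = 0.438 V.

0.438 V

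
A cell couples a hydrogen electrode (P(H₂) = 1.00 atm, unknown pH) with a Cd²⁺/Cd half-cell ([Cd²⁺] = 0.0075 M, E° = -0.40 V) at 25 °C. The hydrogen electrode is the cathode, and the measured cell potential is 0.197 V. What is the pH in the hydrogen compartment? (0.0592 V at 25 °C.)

pH = 4.49

E°_cell = 0.40 V and n = 2.
log Q = n(E° − E)/0.0592 = 2×(0.40 − 0.197)/0.0592 = 6.858.
With Q = [Cd²⁺]·P(H₂) / [H⁺]^2, solving for [H⁺] gives log[H⁺] = -4.492, so pH = 4.49.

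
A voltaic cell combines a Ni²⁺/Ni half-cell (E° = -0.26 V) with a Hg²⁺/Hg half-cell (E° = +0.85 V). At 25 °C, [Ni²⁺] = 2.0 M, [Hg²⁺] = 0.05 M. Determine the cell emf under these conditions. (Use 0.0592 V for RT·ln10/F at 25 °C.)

1.06 V

The Hg²⁺/Hg couple has the higher reduction potential and acts as the cathode, so E°_cell = +0.85 − (-0.26) = 1.11 V.
Balancing electrons gives n = 2; the reaction quotient is Q = [Ni²⁺]/[Hg²⁺] = 40.0.
At 25 °C, E = E° − (0.0592/n) log Q = 1.11 − (0.0592/2)(1.602) = 1.110 − 0.047 = 1.063 V.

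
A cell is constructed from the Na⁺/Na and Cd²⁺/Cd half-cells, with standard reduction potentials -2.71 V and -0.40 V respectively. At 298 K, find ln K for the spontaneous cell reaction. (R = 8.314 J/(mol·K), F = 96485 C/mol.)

E°_cell = -0.40 − (-2.71) = 2.31 V, with n = 2 electrons transferred.
At equilibrium E = 0, so the Nernst equation gives ln K = nFE°/RT = (2)(96485)(2.31)/((8.314)(298)) = 179.92.

ln K = 179.9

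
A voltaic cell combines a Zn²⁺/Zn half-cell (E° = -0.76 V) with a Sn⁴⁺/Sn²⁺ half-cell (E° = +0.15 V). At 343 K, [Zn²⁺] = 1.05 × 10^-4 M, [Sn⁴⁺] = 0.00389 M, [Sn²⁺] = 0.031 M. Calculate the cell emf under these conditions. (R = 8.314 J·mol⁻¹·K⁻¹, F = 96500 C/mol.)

1.01 V

The Sn⁴⁺/Sn²⁺ couple has the higher reduction potential and acts as the cathode, so E°_cell = +0.15 − (-0.76) = 0.91 V.
Balancing electrons gives n = 2; the reaction quotient is Q = [Zn²⁺]·[Sn²⁺]/[Sn⁴⁺] = 8.37 × 10^-4.
E = E° − (RT/nF) ln Q = 0.91 − (8.314×343)/(2×96500) × (-7.086) = 0.910 + 0.105 = 1.015 V.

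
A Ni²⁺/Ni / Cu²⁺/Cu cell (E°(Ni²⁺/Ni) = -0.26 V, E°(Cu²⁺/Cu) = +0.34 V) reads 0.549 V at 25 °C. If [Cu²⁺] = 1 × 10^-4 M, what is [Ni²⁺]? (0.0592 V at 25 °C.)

From the Nernst equation, log Q = n(E° − E)/0.0592 = 2(0.60 − 0.549)/0.0592 = 1.723, so Q = 52.8.
With Q = [Ni²⁺]/[Cu²⁺] and the known concentrations, [Ni²⁺] in the numerator gives [Ni²⁺] = 0.0053 M.

0.0053 M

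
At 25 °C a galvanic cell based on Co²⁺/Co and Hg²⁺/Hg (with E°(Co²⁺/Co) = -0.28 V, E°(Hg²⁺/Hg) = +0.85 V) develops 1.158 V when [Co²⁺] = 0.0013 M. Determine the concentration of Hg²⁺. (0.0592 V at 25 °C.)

0.011 M

From the Nernst equation, log Q = n(E° − E)/0.0592 = 2(1.13 − 1.158)/0.0592 = -0.946, so Q = 0.113.
With Q = [Co²⁺]/[Hg²⁺] and the known concentrations, [Hg²⁺] in the denominator gives [Hg²⁺] = 0.011 M.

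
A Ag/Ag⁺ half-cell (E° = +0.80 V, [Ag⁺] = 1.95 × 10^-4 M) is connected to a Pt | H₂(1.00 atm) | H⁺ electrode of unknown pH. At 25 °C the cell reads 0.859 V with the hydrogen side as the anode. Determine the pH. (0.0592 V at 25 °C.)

pH = 4.71

E°_cell = 0.80 V and n = 2.
log Q = n(E° − E)/0.0592 = 2×(0.80 − 0.859)/0.0592 = -1.993.
With Q = [H⁺]^2 / ([Ag⁺]^2·P(H₂)), solving for [H⁺] gives log[H⁺] = -4.707, so pH = 4.71.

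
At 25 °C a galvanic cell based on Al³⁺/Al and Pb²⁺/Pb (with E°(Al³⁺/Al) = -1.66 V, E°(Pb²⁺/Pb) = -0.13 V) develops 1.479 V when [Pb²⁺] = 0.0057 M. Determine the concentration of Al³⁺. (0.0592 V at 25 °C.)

0.17 M

From the Nernst equation, log Q = n(E° − E)/0.0592 = 6(1.53 − 1.479)/0.0592 = 5.169, so Q = 1.48 × 10^5.
With Q = [Al³⁺]^2/[Pb²⁺]^3 and the known concentrations, [Al³⁺]^2 in the numerator gives [Al³⁺] = 0.17 M.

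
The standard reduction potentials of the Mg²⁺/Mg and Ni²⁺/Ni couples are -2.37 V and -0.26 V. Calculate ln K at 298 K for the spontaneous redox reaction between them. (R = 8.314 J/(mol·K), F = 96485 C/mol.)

ln K = 164.3

E°_cell = -0.26 − (-2.37) = 2.11 V, with n = 2 electrons transferred.
At equilibrium E = 0, so the Nernst equation gives ln K = nFE°/RT = (2)(96485)(2.11)/((8.314)(298)) = 164.34.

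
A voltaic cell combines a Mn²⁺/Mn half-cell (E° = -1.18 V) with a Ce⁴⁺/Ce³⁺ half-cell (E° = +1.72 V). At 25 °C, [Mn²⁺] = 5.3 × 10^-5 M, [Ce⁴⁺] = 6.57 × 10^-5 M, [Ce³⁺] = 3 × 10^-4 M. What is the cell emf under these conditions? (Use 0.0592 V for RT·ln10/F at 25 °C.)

2.99 V

The Ce⁴⁺/Ce³⁺ couple has the higher reduction potential and acts as the cathode, so E°_cell = +1.72 − (-1.18) = 2.90 V.
Balancing electrons gives n = 2; the reaction quotient is Q = [Mn²⁺]·[Ce³⁺]^2/[Ce⁴⁺]^2 = 0.00111.
At 25 °C, E = E° − (0.0592/n) log Q = 2.90 − (0.0592/2)(-2.957) = 2.900 + 0.088 = 2.988 V.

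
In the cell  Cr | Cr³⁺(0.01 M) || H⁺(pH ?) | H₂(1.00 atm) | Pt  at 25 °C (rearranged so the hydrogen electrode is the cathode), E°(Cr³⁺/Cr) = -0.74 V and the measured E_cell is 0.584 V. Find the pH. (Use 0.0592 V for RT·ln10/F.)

pH = 3.30

E°_cell = 0.74 V and n = 6.
log Q = n(E° − E)/0.0592 = 6×(0.74 − 0.584)/0.0592 = 15.811.
With Q = [Cr³⁺]^2·P(H₂)^3 / [H⁺]^6, solving for [H⁺] gives log[H⁺] = -3.302, so pH = 3.30.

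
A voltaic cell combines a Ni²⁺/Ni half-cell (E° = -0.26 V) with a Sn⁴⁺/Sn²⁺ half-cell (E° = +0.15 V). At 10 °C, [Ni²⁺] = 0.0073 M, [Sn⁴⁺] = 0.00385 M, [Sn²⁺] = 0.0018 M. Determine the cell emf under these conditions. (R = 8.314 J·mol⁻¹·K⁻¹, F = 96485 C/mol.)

The Sn⁴⁺/Sn²⁺ couple has the higher reduction potential and acts as the cathode, so E°_cell = +0.15 − (-0.26) = 0.41 V.
Balancing electrons gives n = 2; the reaction quotient is Q = [Ni²⁺]·[Sn²⁺]/[Sn⁴⁺] = 0.00341.
E = E° − (RT/nF) ln Q = 0.41 − (8.314×283)/(2×96485) × (-5.680) = 0.410 + 0.069 = 0.479 V.

0.479 V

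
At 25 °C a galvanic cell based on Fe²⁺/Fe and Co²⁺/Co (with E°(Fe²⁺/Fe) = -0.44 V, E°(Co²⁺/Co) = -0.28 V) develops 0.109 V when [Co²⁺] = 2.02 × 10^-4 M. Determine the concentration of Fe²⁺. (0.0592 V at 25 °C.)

From the Nernst equation, log Q = n(E° − E)/0.0592 = 2(0.16 − 0.109)/0.0592 = 1.723, so Q = 52.8.
With Q = [Fe²⁺]/[Co²⁺] and the known concentrations, [Fe²⁺] in the numerator gives [Fe²⁺] = 0.011 M.

0.011 M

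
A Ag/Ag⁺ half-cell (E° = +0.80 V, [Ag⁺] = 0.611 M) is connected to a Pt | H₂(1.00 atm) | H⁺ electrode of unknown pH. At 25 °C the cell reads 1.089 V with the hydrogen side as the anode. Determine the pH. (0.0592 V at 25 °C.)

E°_cell = 0.80 V and n = 2.
log Q = n(E° − E)/0.0592 = 2×(0.80 − 1.089)/0.0592 = -9.764.
With Q = [H⁺]^2 / ([Ag⁺]^2·P(H₂)), solving for [H⁺] gives log[H⁺] = -5.096, so pH = 5.10.

pH = 5.10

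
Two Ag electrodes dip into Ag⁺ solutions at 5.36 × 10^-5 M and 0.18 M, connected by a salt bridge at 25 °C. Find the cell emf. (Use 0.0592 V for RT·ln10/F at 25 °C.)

Both half-cells are Ag⁺/Ag, so E°_cell = 0. The concentrated side is the cathode; the cell reaction moves Ag⁺ from high to low concentration with n = 1.
Q = [Ag⁺]_dilute/[Ag⁺]_conc = 5.36 × 10^-5/0.18 = 2.98 × 10^-4.
E = 0 − (0.0592/1) log Q = −(0.0592/1)(-3.526) = 0.2087 V.

0.21 V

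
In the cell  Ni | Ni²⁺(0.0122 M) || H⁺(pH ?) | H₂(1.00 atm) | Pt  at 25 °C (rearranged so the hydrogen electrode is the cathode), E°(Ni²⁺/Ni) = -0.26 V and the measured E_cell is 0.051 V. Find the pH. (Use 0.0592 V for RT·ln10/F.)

pH = 4.49

E°_cell = 0.26 V and n = 2.
log Q = n(E° − E)/0.0592 = 2×(0.26 − 0.051)/0.0592 = 7.061.
With Q = [Ni²⁺]·P(H₂) / [H⁺]^2, solving for [H⁺] gives log[H⁺] = -4.487, so pH = 4.49.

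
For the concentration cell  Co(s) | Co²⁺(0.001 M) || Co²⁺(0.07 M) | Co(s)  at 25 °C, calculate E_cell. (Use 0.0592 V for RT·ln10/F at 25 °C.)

Both half-cells are Co²⁺/Co, so E°_cell = 0. The concentrated side is the cathode; the cell reaction moves Co²⁺ from high to low concentration with n = 2.
Q = [Co²⁺]_dilute/[Co²⁺]_conc = 0.001/0.07 = 0.0143.
E = 0 − (0.0592/2) log Q = −(0.0592/2)(-1.845) = 0.0546 V.

0.055 V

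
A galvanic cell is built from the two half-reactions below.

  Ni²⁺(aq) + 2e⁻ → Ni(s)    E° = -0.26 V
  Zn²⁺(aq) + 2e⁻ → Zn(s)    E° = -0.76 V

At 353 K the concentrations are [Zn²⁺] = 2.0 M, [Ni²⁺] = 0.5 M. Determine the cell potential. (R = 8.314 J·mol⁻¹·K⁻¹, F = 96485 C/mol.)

0.479 V

The Ni²⁺/Ni couple has the higher reduction potential and acts as the cathode, so E°_cell = -0.26 − (-0.76) = 0.50 V.
Balancing electrons gives n = 2; the reaction quotient is Q = [Zn²⁺]/[Ni²⁺] = 4.00.
E = E° − (RT/nF) ln Q = 0.50 − (8.314×353)/(2×96485) × (1.386) = 0.500 − 0.021 = 0.479 V.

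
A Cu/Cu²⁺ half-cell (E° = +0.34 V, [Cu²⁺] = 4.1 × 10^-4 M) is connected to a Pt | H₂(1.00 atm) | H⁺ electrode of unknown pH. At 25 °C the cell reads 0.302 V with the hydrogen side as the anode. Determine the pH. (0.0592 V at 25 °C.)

E°_cell = 0.34 V and n = 2.
log Q = n(E° − E)/0.0592 = 2×(0.34 − 0.302)/0.0592 = 1.284.
With Q = [H⁺]^2 / ([Cu²⁺]·P(H₂)), solving for [H⁺] gives log[H⁺] = -1.052, so pH = 1.05.

pH = 1.05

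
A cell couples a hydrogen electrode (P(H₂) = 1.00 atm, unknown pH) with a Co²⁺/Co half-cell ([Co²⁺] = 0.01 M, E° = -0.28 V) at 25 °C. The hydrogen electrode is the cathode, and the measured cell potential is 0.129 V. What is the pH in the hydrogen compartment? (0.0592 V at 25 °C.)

pH = 3.55

E°_cell = 0.28 V and n = 2.
log Q = n(E° − E)/0.0592 = 2×(0.28 − 0.129)/0.0592 = 5.101.
With Q = [Co²⁺]·P(H₂) / [H⁺]^2, solving for [H⁺] gives log[H⁺] = -3.551, so pH = 3.55.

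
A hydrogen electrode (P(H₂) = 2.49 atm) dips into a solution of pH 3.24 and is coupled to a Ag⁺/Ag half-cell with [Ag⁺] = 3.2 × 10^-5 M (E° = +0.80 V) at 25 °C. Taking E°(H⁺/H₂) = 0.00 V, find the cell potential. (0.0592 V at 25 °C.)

0.74 V

The Ag⁺/Ag couple is the cathode, so E°_cell = 0.80 V; n = 2.
[H⁺] = 10^(−3.24) = 5.8 × 10^-4 M, and Q = [H⁺]^2 / ([Ag⁺]^2·P(H₂)) = 130.
E = E° − (0.0592/2) log Q = 0.80 − (0.0592/2)(2.114) = 0.737 V.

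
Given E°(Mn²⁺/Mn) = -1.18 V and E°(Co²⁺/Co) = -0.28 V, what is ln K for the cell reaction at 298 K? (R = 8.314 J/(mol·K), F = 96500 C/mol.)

E°_cell = -0.28 − (-1.18) = 0.90 V, with n = 2 electrons transferred.
At equilibrium E = 0, so the Nernst equation gives ln K = nFE°/RT = (2)(96500)(0.90)/((8.314)(298)) = 70.11.

ln K = 70.1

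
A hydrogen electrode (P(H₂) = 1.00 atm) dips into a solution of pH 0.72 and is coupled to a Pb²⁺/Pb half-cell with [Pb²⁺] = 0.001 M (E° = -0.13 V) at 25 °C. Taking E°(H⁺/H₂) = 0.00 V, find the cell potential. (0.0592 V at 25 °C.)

0.18 V

The hydrogen couple is the cathode, so E°_cell = 0.13 V; n = 2.
[H⁺] = 10^(−0.72) = 0.19 M, and Q = [Pb²⁺]·P(H₂) / [H⁺]^2 = 0.0275.
E = E° − (0.0592/2) log Q = 0.13 − (0.0592/2)(-1.560) = 0.176 V.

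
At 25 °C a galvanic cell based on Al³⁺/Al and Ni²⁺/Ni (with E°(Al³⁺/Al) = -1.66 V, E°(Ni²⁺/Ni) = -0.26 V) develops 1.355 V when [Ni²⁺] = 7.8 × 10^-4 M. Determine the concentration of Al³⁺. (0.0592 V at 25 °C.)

0.0042 M

From the Nernst equation, log Q = n(E° − E)/0.0592 = 6(1.40 − 1.355)/0.0592 = 4.561, so Q = 3.64 × 10^4.
With Q = [Al³⁺]^2/[Ni²⁺]^3 and the known concentrations, [Al³⁺]^2 in the numerator gives [Al³⁺] = 0.0042 M.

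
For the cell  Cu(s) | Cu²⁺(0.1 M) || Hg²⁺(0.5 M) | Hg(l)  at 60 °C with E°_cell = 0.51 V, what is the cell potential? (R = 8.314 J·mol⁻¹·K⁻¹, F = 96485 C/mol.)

Balancing electrons gives n = 2; the reaction quotient is Q = [Cu²⁺]/[Hg²⁺] = 0.200.
E = E° − (RT/nF) ln Q = 0.51 − (8.314×333)/(2×96485) × (-1.609) = 0.510 + 0.023 = 0.533 V.

0.533 V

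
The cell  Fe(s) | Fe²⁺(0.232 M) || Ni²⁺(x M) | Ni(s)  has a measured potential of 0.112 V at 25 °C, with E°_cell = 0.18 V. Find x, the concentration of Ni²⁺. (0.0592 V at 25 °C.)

0.0012 M

From the Nernst equation, log Q = n(E° − E)/0.0592 = 2(0.18 − 0.112)/0.0592 = 2.297, so Q = 198.
With Q = [Fe²⁺]/[Ni²⁺] and the known concentrations, [Ni²⁺] in the denominator gives [Ni²⁺] = 0.0012 M.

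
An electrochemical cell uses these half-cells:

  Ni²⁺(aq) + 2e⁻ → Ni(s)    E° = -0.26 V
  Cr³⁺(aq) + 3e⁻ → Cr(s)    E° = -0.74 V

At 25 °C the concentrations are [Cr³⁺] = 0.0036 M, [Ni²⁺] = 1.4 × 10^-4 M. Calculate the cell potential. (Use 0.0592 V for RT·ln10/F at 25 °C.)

The Ni²⁺/Ni couple has the higher reduction potential and acts as the cathode, so E°_cell = -0.26 − (-0.74) = 0.48 V.
Balancing electrons gives n = 6; the reaction quotient is Q = [Cr³⁺]^2/[Ni²⁺]^3 = 4.72 × 10^6.
At 25 °C, E = E° − (0.0592/n) log Q = 0.48 − (0.0592/6)(6.674) = 0.480 − 0.066 = 0.414 V.

0.414 V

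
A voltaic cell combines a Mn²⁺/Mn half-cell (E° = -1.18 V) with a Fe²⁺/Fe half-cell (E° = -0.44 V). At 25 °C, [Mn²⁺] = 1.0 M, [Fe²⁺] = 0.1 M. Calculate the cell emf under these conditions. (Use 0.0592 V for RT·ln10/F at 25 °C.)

0.710 V

The Fe²⁺/Fe couple has the higher reduction potential and acts as the cathode, so E°_cell = -0.44 − (-1.18) = 0.74 V.
Balancing electrons gives n = 2; the reaction quotient is Q = [Mn²⁺]/[Fe²⁺] = 10.0.
At 25 °C, E = E° − (0.0592/n) log Q = 0.74 − (0.0592/2)(1.000) = 0.740 − 0.030 = 0.710 V.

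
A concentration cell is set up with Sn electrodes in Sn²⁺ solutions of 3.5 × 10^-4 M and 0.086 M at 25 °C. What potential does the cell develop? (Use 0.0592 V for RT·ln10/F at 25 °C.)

Both half-cells are Sn²⁺/Sn, so E°_cell = 0. The concentrated side is the cathode; the cell reaction moves Sn²⁺ from high to low concentration with n = 2.
Q = [Sn²⁺]_dilute/[Sn²⁺]_conc = 3.5 × 10^-4/0.086 = 0.00407.
E = 0 − (0.0592/2) log Q = −(0.0592/2)(-2.390) = 0.0707 V.

0.071 V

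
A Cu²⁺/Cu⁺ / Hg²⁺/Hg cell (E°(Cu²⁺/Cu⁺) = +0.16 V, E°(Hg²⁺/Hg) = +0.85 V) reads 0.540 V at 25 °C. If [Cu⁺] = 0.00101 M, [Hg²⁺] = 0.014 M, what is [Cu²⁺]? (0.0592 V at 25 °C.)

0.041 M

From the Nernst equation, log Q = n(E° − E)/0.0592 = 2(0.69 − 0.540)/0.0592 = 5.068, so Q = 1.17 × 10^5.
With Q = [Cu²⁺]^2/([Cu⁺]^2·[Hg²⁺]) and the known concentrations, [Cu²⁺]^2 in the numerator gives [Cu²⁺] = 0.041 M.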